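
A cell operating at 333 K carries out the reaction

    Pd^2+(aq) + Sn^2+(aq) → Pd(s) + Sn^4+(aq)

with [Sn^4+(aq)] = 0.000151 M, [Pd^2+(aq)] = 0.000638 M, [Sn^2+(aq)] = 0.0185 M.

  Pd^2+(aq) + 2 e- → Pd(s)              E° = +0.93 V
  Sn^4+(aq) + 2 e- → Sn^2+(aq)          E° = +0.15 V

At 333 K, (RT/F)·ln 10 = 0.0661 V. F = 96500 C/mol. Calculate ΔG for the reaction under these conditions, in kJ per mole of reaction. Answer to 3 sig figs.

−143 kJ/mol

With Pd²⁺/Pd reduced at the cathode, E°cell = +0.93 − (+0.15) = +0.78 V and n = 2.
Q = [Sn^4+(aq)] / ([Pd^2+(aq)]·[Sn^2+(aq)]) = 12.8, so log Q = 1.107 and E = +0.78 − (0.0661/2)(1.107) = +0.7434 V.
ΔG = −nFE = −(2)(96500)(+0.7434) J/mol = −143 kJ/mol.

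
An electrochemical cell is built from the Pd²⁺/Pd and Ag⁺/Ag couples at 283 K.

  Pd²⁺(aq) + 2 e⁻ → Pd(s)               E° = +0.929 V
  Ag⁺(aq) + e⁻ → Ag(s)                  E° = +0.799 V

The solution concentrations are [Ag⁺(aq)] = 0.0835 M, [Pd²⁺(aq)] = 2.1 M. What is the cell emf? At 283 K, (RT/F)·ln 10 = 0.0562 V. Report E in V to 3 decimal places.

+0.200 V

Pd²⁺/Pd is reduced (cathode, E° = +0.929 V) and Ag⁺/Ag is oxidized (anode).
E°cell = +0.929 − (+0.799) = +0.130 V, with n = 2 electrons transferred.
Balancing gives Pd²⁺(aq) + 2 Ag(s) → Pd(s) + 2 Ag⁺(aq); hence Q = [Ag⁺(aq)]^2 / [Pd²⁺(aq)] = 0.00332 (log Q = −2.479).
E = E° − (0.0562/n)·log Q = +0.130 − (0.0562/2)(−2.479) = +0.200 V.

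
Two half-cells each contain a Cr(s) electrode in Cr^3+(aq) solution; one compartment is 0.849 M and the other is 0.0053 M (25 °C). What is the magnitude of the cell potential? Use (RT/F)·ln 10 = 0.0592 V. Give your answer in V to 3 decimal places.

For a concentration cell E°cell = 0, since both electrodes use the same couple.
The compartment with the higher Cr^3+(aq) concentration (0.849 M) acts as the cathode; ions are reduced there and produced at the dilute (0.0053 M) anode.
With n = 3, Ecell = −(0.0592/3)·log([dilute]/[conc]) = −(0.0592/3)·log(0.0053/0.849) = +0.044 V.

0.044 V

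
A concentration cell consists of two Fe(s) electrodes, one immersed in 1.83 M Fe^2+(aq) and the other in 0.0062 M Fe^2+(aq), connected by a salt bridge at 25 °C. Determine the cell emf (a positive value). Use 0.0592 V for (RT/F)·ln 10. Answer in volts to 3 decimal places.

0.073 V

For a concentration cell E°cell = 0, since both electrodes use the same couple.
The compartment with the higher Fe^2+(aq) concentration (1.83 M) acts as the cathode; ions are reduced there and produced at the dilute (0.0062 M) anode.
With n = 2, Ecell = −(0.0592/2)·log([dilute]/[conc]) = −(0.0592/2)·log(0.0062/1.83) = +0.073 V.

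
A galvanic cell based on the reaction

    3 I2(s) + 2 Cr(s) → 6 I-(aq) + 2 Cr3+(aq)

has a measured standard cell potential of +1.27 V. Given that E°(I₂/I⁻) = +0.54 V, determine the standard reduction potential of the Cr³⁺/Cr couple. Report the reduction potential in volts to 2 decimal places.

In the reaction as written the I₂/I⁻ couple is reduced (cathode) and Cr³⁺/Cr is oxidized (anode), so E°cell = E°(I₂/I⁻) − E°(Cr³⁺/Cr).
E°(Cr³⁺/Cr) = E°(cathode) − E°cell = +0.54 − (+1.27) = −0.73 V.

−0.73 V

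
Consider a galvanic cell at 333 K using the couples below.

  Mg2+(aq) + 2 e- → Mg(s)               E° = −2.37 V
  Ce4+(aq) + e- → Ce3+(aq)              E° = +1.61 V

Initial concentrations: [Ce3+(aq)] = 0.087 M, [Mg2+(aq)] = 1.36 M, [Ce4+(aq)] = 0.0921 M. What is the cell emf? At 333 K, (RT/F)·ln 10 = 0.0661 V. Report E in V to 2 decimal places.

+3.98 V

The Ce⁴⁺/Ce³⁺ couple has the more positive E°, so it is the cathode; Mg²⁺/Mg is the anode.
E°cell = +1.61 − (−2.37) = +3.98 V, with n = 2 electrons transferred.
Balancing gives 2 Ce4+(aq) + Mg(s) → 2 Ce3+(aq) + Mg2+(aq); hence Q = ([Ce3+(aq)]^2·[Mg2+(aq)]) / [Ce4+(aq)]^2 = 1.21 (log Q = 0.084).
Applying E = E° − (RT ln10/nF)·log Q gives +3.98 − (0.0661/2)(0.084) = +3.98 V.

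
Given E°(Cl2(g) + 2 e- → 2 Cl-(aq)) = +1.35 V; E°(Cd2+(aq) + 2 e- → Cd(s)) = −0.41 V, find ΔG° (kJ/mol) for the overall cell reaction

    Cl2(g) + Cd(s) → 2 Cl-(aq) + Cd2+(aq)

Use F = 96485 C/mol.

In the reaction as written Cl2(g) is reduced, so the Cl₂/Cl⁻ couple is the cathode and Cd²⁺/Cd is the anode.
E°cell = +1.35 − (−0.41) = +1.76 V; balancing electrons gives n = 2.
ΔG° = −nFE°cell = −(2)(96485)(+1.76) J/mol = −340 kJ/mol.

−340 kJ/mol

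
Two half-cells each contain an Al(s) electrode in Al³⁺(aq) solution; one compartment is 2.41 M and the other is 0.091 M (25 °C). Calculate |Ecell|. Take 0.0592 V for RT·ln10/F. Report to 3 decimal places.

For a concentration cell E°cell = 0, since both electrodes use the same couple.
The compartment with the higher Al³⁺(aq) concentration (2.41 M) acts as the cathode; ions are reduced there and produced at the dilute (0.091 M) anode.
With n = 3, Ecell = −(0.0592/3)·log([dilute]/[conc]) = −(0.0592/3)·log(0.091/2.41) = +0.028 V.

0.028 V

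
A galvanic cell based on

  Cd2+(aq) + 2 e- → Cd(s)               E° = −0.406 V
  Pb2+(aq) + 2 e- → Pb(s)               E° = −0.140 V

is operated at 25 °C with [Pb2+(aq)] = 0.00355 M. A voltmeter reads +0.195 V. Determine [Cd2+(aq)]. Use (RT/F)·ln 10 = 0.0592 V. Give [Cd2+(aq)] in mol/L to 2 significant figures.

0.89 M

With Pb²⁺/Pb at the cathode and Cd²⁺/Cd at the anode, E°cell = −0.140 − (−0.406) = +0.266 V (n = 2).
Rearranging E = E° − (0.0592/n)·log Q gives log Q = 2(+0.266 − (+0.195))/0.0592 = 2.399.
For Pb2+(aq) + Cd(s) → Pb(s) + Cd2+(aq), the reaction quotient is Q = [Cd2+(aq)] / [Pb2+(aq)].
Solving for the unknown gives log [Cd2+(aq)] = −0.051, so [Cd2+(aq)] ≈ 0.89 M.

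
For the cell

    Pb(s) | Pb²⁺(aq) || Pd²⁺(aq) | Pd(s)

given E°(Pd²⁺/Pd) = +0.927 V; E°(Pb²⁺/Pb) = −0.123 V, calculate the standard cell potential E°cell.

By convention the left-hand electrode in cell notation is the anode (oxidation) and the right-hand electrode is the cathode (reduction).
E°cell = E°(right) − E°(left) = +0.927 − (−0.123) = +1.050 V.

+1.050 V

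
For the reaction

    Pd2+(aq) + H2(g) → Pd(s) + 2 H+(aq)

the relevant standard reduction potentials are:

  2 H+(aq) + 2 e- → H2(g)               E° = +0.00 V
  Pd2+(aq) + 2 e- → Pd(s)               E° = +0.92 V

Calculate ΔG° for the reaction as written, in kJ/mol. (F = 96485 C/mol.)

In the reaction as written Pd2+(aq) is reduced, so the Pd²⁺/Pd couple is the cathode and 2H⁺/H₂ is the anode.
E°cell = +0.92 − (+0.00) = +0.92 V; balancing electrons gives n = 2.
ΔG° = −nFE°cell = −(2)(96485)(+0.92) J/mol = −178 kJ/mol.

−178 kJ/mol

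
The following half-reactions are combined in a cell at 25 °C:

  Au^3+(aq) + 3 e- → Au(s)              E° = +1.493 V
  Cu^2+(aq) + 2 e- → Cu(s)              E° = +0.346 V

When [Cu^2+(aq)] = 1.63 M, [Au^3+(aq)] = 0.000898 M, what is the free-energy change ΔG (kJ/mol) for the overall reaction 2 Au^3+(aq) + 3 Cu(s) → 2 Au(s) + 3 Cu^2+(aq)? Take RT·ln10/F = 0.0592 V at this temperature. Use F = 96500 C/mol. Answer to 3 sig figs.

E°cell = +1.493 − (+0.346) = +1.147 V; the balanced reaction transfers n = 6 electrons.
Here Q = [Cu^2+(aq)]^3 / [Au^3+(aq)]^2 = 5.37×10^6 (log Q = 6.730), giving E = +1.147 − (0.0592/6)·(6.730) = +1.0806 V.
ΔG = −nFE = −(6)(96500)(+1.0806) J/mol = −626 kJ/mol.

−626 kJ/mol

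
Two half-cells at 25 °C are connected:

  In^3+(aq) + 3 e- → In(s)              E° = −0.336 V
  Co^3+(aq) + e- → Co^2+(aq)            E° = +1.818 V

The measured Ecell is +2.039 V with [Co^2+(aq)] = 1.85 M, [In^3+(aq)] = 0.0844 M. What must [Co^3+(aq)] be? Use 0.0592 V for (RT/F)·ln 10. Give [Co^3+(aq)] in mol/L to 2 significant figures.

0.0093 M

The Co³⁺/Co²⁺ couple has the larger reduction potential, so it is the cathode: E°cell = +1.818 − (−0.336) = +2.154 V and n = 3.
From the Nernst equation, log Q = n(E° − E)/0.0592 = 3·(+2.154 − (+2.039))/0.0592 = 5.828.
Balancing electrons gives 3 Co^3+(aq) + In(s) → 3 Co^2+(aq) + In^3+(aq); thus Q = ([Co^2+(aq)]^3·[In^3+(aq)]) / [Co^3+(aq)]^3.
Isolating [Co^3+(aq)] in Q = 10^{5.828} yields log [Co^3+(aq)] = −2.033, i.e. 0.0093 M.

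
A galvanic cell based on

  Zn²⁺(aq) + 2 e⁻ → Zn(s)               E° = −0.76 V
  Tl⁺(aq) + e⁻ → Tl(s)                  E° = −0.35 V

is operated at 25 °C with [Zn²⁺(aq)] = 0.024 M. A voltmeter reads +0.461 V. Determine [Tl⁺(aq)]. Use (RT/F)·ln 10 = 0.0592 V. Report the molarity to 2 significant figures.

1.1 M

With Tl⁺/Tl at the cathode and Zn²⁺/Zn at the anode, E°cell = −0.35 − (−0.76) = +0.41 V (n = 2).
Rearranging E = E° − (0.0592/n)·log Q gives log Q = 2(+0.41 − (+0.461))/0.0592 = −1.723.
For 2 Tl⁺(aq) + Zn(s) → 2 Tl(s) + Zn²⁺(aq), the reaction quotient is Q = [Zn²⁺(aq)] / [Tl⁺(aq)]^2.
Substituting the known concentrations and solving, log [Tl⁺(aq)] = 0.052 and [Tl⁺(aq)] = 1.1 M.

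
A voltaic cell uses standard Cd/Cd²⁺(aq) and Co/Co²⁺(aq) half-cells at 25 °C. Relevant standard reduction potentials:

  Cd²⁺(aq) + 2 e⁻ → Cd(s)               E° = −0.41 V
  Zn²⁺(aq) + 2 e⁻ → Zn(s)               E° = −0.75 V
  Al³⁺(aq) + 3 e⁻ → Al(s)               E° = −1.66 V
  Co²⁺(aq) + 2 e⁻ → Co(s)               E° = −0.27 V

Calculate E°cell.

The Co²⁺/Co couple has the higher E°, so Co ion is reduced (cathode) and Cd is oxidized (anode).
E°cell = E°(cathode) − E°(anode) = −0.27 − (−0.41) = +0.14 V.

+0.14 V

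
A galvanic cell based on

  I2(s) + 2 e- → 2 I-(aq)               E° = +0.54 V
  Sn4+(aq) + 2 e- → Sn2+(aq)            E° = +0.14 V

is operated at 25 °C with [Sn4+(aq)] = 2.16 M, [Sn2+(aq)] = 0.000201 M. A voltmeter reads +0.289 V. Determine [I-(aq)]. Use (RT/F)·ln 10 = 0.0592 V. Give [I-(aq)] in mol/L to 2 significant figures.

0.72 M

With I₂/I⁻ at the cathode and Sn⁴⁺/Sn²⁺ at the anode, E°cell = +0.54 − (+0.14) = +0.40 V (n = 2).
Since E = E° − (0.0592/n)·log Q, log Q = n(E° − E)/0.0592 = 3.750.
Balancing electrons gives I2(s) + Sn2+(aq) → 2 I-(aq) + Sn4+(aq); thus Q = ([I-(aq)]^2·[Sn4+(aq)]) / [Sn2+(aq)].
Isolating [I-(aq)] in Q = 10^{3.750} yields log [I-(aq)] = −0.141, i.e. 0.72 M.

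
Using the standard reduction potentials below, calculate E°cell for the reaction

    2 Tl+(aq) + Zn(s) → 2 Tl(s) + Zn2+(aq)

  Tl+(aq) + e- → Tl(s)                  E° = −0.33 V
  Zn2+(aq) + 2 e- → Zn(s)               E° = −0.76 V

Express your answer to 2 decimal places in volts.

+0.43 V

Tl+(aq) gains electrons, so the Tl⁺/Tl couple is the cathode; the Zn²⁺/Zn couple is the anode.
E°cell = E°(cathode) − E°(anode) = −0.33 − (−0.76) = +0.43 V.
The positive value indicates the reaction is spontaneous as written.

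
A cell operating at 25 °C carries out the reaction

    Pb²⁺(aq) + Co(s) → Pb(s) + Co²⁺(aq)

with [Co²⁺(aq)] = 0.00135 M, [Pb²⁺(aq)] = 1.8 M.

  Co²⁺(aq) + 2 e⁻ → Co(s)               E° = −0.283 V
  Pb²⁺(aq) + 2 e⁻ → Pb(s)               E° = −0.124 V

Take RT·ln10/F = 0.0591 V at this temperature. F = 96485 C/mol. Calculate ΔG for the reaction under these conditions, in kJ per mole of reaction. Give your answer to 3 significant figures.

E°cell = −0.124 − (−0.283) = +0.159 V; the balanced reaction transfers n = 2 electrons.
Here Q = [Co²⁺(aq)] / [Pb²⁺(aq)] = 0.00075 (log Q = −3.125), giving E = +0.159 − (0.0591/2)·(−3.125) = +0.2513 V.
ΔG = −nFE = −(2)(96485)(+0.2513) J/mol = −48.5 kJ/mol.

−48.5 kJ/mol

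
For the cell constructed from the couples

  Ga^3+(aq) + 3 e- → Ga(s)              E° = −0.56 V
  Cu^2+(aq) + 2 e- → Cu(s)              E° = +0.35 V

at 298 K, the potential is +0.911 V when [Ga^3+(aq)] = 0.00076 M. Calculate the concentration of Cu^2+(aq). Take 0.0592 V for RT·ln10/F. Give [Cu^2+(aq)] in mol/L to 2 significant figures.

0.0090 M

With Cu²⁺/Cu at the cathode and Ga³⁺/Ga at the anode, E°cell = +0.35 − (−0.56) = +0.91 V (n = 6).
Rearranging E = E° − (0.0592/n)·log Q gives log Q = 6(+0.91 − (+0.911))/0.0592 = −0.101.
Balancing electrons gives 3 Cu^2+(aq) + 2 Ga(s) → 3 Cu(s) + 2 Ga^3+(aq); thus Q = [Ga^3+(aq)]^2 / [Cu^2+(aq)]^3.
Isolating [Cu^2+(aq)] in Q = 10^{−0.101} yields log [Cu^2+(aq)] = −2.046, i.e. 0.0090 M.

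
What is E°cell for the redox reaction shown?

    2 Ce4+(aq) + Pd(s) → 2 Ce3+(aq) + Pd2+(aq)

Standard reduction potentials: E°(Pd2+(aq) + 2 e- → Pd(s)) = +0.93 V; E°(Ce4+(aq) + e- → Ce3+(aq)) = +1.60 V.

In the reaction as written, Ce4+(aq) is reduced (cathode) and Pd2+(aq) is produced by oxidation at the anode.
E°cell = E°(cathode) − E°(anode) = +1.60 − (+0.93) = +0.67 V.

+0.67 V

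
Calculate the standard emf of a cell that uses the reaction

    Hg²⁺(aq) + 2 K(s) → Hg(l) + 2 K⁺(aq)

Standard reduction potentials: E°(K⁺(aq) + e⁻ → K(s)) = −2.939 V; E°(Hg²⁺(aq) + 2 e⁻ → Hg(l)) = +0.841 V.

In the reaction as written, Hg²⁺(aq) is reduced (cathode) and K⁺(aq) is produced by oxidation at the anode.
E°cell = E°(cathode) − E°(anode) = +0.841 − (−2.939) = +3.780 V.

+3.780 V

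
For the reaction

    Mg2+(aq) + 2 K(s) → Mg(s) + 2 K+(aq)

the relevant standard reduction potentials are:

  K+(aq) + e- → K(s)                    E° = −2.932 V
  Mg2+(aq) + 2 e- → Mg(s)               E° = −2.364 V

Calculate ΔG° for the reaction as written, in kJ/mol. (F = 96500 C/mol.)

−110 kJ/mol

In the reaction as written Mg2+(aq) is reduced, so the Mg²⁺/Mg couple is the cathode and K⁺/K is the anode.
E°cell = −2.364 − (−2.932) = +0.568 V; balancing electrons gives n = 2.
ΔG° = −nFE°cell = −(2)(96500)(+0.568) J/mol = −110 kJ/mol.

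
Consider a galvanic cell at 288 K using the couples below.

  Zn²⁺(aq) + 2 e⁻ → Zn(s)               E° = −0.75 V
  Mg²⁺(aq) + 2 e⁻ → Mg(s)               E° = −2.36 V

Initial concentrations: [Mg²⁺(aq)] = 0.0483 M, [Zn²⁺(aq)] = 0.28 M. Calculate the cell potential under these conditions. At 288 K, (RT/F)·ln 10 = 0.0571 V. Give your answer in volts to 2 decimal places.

Zn²⁺/Zn is reduced (cathode, E° = −0.75 V) and Mg²⁺/Mg is oxidized (anode).
E°cell = −0.75 − (−2.36) = +1.61 V, with n = 2 electrons transferred.
Balancing gives Zn²⁺(aq) + Mg(s) → Zn(s) + Mg²⁺(aq); hence Q = [Mg²⁺(aq)] / [Zn²⁺(aq)] = 0.172 (log Q = −0.763).
Applying E = E° − (RT ln10/nF)·log Q gives +1.61 − (0.0571/2)(−0.763) = +1.63 V.

+1.63 V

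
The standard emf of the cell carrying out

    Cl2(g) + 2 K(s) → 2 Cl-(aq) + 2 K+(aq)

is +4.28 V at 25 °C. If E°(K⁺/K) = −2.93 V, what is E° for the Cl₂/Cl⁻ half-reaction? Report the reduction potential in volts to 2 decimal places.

+1.35 V

In the reaction as written the Cl₂/Cl⁻ couple is reduced (cathode) and K⁺/K is oxidized (anode), so E°cell = E°(Cl₂/Cl⁻) − E°(K⁺/K).
E°(Cl₂/Cl⁻) = E°cell + E°(anode) = +4.28 + (−2.93) = +1.35 V.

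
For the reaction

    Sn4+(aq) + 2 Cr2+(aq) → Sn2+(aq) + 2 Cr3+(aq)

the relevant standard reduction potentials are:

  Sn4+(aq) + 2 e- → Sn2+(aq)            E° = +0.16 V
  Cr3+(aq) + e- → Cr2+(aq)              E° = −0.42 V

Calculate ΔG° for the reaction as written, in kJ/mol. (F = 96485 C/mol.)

In the reaction as written Sn4+(aq) is reduced, so the Sn⁴⁺/Sn²⁺ couple is the cathode and Cr³⁺/Cr²⁺ is the anode.
E°cell = +0.16 − (−0.42) = +0.58 V; balancing electrons gives n = 2.
ΔG° = −nFE°cell = −(2)(96485)(+0.58) J/mol = −112 kJ/mol.

−112 kJ/mol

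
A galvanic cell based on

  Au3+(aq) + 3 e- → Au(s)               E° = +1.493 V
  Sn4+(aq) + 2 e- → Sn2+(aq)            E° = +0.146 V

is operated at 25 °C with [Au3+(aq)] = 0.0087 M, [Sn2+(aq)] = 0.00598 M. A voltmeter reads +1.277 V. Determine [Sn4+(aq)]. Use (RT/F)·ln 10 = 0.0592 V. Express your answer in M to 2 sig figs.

With Au³⁺/Au at the cathode and Sn⁴⁺/Sn²⁺ at the anode, E°cell = +1.493 − (+0.146) = +1.347 V (n = 6).
From the Nernst equation, log Q = n(E° − E)/0.0592 = 6·(+1.347 − (+1.277))/0.0592 = 7.095.
Balancing electrons gives 2 Au3+(aq) + 3 Sn2+(aq) → 2 Au(s) + 3 Sn4+(aq); thus Q = [Sn4+(aq)]^3 / ([Au3+(aq)]^2·[Sn2+(aq)]^3).
Substituting the known concentrations and solving, log [Sn4+(aq)] = −1.232 and [Sn4+(aq)] = 0.059 M.

0.059 M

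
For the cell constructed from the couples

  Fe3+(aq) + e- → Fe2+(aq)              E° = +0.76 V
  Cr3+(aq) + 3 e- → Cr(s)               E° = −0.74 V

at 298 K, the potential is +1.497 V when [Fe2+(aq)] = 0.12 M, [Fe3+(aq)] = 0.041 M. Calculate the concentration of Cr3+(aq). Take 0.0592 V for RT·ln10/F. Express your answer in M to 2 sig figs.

0.057 M

The Fe³⁺/Fe²⁺ couple has the larger reduction potential, so it is the cathode: E°cell = +0.76 − (−0.74) = +1.50 V and n = 3.
Since E = E° − (0.0592/n)·log Q, log Q = n(E° − E)/0.0592 = 0.152.
For 3 Fe3+(aq) + Cr(s) → 3 Fe2+(aq) + Cr3+(aq), the reaction quotient is Q = ([Fe2+(aq)]^3·[Cr3+(aq)]) / [Fe3+(aq)]^3.
Isolating [Cr3+(aq)] in Q = 10^{0.152} yields log [Cr3+(aq)] = −1.247, i.e. 0.057 M.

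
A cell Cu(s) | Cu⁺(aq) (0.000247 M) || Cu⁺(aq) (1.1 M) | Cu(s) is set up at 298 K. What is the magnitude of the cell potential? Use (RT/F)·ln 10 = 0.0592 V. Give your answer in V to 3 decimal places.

0.216 V

For a concentration cell E°cell = 0, since both electrodes use the same couple.
The compartment with the higher Cu⁺(aq) concentration (1.1 M) acts as the cathode; ions are reduced there and produced at the dilute (0.000247 M) anode.
With n = 1, Ecell = −(0.0592/1)·log([dilute]/[conc]) = −(0.0592/1)·log(0.000247/1.1) = +0.216 V.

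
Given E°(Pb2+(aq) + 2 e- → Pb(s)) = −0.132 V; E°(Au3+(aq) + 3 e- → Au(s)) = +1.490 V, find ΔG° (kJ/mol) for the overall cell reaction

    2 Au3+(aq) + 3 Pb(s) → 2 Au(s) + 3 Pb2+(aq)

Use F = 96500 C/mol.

−939 kJ/mol

In the reaction as written Au3+(aq) is reduced, so the Au³⁺/Au couple is the cathode and Pb²⁺/Pb is the anode.
E°cell = +1.490 − (−0.132) = +1.622 V; balancing electrons gives n = 6.
ΔG° = −nFE°cell = −(6)(96500)(+1.622) J/mol = −939 kJ/mol.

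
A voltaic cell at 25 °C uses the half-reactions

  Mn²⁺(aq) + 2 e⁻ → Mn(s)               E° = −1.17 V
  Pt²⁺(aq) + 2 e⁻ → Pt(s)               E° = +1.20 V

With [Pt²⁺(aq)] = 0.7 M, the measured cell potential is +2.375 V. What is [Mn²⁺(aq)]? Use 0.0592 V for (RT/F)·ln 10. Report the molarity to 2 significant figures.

Pt²⁺/Pt is the cathode (higher E°); E°cell = +1.20 − (−1.17) = +2.37 V with n = 2.
From the Nernst equation, log Q = n(E° − E)/0.0592 = 2·(+2.37 − (+2.375))/0.0592 = −0.169.
The balanced reaction is Pt²⁺(aq) + Mn(s) → Pt(s) + Mn²⁺(aq), so Q = [Mn²⁺(aq)] / [Pt²⁺(aq)].
Solving for the unknown gives log [Mn²⁺(aq)] = −0.324, so [Mn²⁺(aq)] ≈ 0.47 M.

0.47 M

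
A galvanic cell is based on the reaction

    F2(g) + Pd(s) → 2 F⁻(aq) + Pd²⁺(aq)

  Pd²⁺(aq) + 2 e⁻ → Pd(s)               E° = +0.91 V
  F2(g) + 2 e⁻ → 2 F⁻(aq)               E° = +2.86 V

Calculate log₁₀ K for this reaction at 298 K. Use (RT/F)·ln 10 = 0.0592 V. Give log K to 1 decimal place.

log K = 65.9

The F₂/F⁻ couple is reduced (cathode); E°cell = +2.86 − (+0.91) = +1.95 V with n = 2.
At equilibrium E = 0, so log K = nE°cell / 0.0592 = (2)(+1.95) / 0.0592 = 65.9.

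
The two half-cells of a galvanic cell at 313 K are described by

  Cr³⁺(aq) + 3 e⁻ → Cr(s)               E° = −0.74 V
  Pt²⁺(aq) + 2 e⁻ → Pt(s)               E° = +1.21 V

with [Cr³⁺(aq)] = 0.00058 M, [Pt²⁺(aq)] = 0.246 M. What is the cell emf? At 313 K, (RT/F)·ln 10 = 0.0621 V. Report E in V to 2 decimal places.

+2.00 V

Since E°(Pt²⁺/Pt) > E°(Cr³⁺/Cr), Pt²⁺/Pt serves as the cathode.
E°cell = +1.21 − (−0.74) = +1.95 V, with n = 6 electrons transferred.
Balancing gives 3 Pt²⁺(aq) + 2 Cr(s) → 3 Pt(s) + 2 Cr³⁺(aq); hence Q = [Cr³⁺(aq)]^2 / [Pt²⁺(aq)]^3 = 2.26×10^−5 (log Q = −4.646).
E = E° − (0.0621/n)·log Q = +1.95 − (0.0621/6)(−4.646) = +2.00 V.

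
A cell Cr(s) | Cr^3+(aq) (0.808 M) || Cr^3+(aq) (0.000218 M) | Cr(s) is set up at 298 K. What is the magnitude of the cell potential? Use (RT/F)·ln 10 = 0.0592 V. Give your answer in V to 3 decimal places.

For a concentration cell E°cell = 0, since both electrodes use the same couple.
The compartment with the higher Cr^3+(aq) concentration (0.808 M) acts as the cathode; ions are reduced there and produced at the dilute (0.000218 M) anode.
With n = 3, Ecell = −(0.0592/3)·log([dilute]/[conc]) = −(0.0592/3)·log(0.000218/0.808) = +0.070 V.

0.070 V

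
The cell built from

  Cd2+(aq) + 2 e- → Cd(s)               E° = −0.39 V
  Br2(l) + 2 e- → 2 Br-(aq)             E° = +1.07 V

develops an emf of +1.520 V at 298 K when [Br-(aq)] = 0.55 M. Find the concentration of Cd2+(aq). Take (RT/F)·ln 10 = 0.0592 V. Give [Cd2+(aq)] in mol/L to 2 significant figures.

Br₂/Br⁻ is the cathode (higher E°); E°cell = +1.07 − (−0.39) = +1.46 V with n = 2.
From the Nernst equation, log Q = n(E° − E)/0.0592 = 2·(+1.46 − (+1.520))/0.0592 = −2.027.
For Br2(l) + Cd(s) → 2 Br-(aq) + Cd2+(aq), the reaction quotient is Q = [Br-(aq)]^2·[Cd2+(aq)].
Isolating [Cd2+(aq)] in Q = 10^{−2.027} yields log [Cd2+(aq)] = −1.508, i.e. 0.031 M.

0.031 M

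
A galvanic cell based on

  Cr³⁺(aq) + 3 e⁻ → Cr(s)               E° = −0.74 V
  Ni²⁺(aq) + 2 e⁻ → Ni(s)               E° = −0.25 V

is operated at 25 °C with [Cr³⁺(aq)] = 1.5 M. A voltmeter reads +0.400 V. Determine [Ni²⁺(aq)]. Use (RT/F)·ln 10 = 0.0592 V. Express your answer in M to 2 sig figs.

0.0012 M

Ni²⁺/Ni is the cathode (higher E°); E°cell = −0.25 − (−0.74) = +0.49 V with n = 6.
Since E = E° − (0.0592/n)·log Q, log Q = n(E° − E)/0.0592 = 9.122.
For 3 Ni²⁺(aq) + 2 Cr(s) → 3 Ni(s) + 2 Cr³⁺(aq), the reaction quotient is Q = [Cr³⁺(aq)]^2 / [Ni²⁺(aq)]^3.
Substituting the known concentrations and solving, log [Ni²⁺(aq)] = −2.923 and [Ni²⁺(aq)] = 0.0012 M.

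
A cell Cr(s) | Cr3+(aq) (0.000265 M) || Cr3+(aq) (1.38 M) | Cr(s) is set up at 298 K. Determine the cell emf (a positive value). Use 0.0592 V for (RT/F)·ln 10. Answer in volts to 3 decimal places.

0.073 V

For a concentration cell E°cell = 0, since both electrodes use the same couple.
The compartment with the higher Cr3+(aq) concentration (1.38 M) acts as the cathode; ions are reduced there and produced at the dilute (0.000265 M) anode.
With n = 3, Ecell = −(0.0592/3)·log([dilute]/[conc]) = −(0.0592/3)·log(0.000265/1.38) = +0.073 V.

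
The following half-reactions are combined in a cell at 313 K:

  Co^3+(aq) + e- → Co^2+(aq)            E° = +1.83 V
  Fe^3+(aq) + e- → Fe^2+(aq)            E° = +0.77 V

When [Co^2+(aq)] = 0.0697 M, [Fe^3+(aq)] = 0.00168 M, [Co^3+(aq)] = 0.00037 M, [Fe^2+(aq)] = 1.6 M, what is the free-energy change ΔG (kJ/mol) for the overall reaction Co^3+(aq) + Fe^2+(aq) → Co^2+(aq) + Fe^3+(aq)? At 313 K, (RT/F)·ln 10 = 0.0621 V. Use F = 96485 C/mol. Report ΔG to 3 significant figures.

E°cell = +1.83 − (+0.77) = +1.06 V; the balanced reaction transfers n = 1 electron.
Q = ([Co^2+(aq)]·[Fe^3+(aq)]) / ([Co^3+(aq)]·[Fe^2+(aq)]) = 0.198, so log Q = −0.704 and E = +1.06 − (0.0621/1)(−0.704) = +1.1037 V.
Finally ΔG = −nFE = −(1)(96485 C/mol)(+1.1037 V) = −106 kJ/mol.

−106 kJ/mol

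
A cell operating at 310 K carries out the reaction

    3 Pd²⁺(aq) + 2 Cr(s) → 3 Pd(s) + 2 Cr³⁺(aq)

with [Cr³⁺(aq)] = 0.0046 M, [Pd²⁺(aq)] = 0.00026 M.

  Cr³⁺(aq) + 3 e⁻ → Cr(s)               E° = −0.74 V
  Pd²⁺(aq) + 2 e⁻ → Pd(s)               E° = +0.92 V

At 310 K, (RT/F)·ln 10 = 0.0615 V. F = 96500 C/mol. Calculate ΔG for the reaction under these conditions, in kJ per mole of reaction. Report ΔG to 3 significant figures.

−925 kJ/mol

With Pd²⁺/Pd reduced at the cathode, E°cell = +0.92 − (−0.74) = +1.66 V and n = 6.
The reaction quotient is [Cr³⁺(aq)]^2 / [Pd²⁺(aq)]^3 = 1.2×10^6; by Nernst, E = +1.66 − (0.0615/6)(6.081) = +1.5977 V.
ΔG = −nFE = −(6)(96500)(+1.5977) J/mol = −925 kJ/mol.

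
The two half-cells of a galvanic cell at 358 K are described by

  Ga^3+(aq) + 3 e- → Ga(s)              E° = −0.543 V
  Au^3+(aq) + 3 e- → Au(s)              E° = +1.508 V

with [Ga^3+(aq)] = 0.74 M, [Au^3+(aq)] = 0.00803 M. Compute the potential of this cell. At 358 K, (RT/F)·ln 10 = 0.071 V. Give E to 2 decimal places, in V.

Since E°(Au³⁺/Au) > E°(Ga³⁺/Ga), Au³⁺/Au serves as the cathode.
E°cell = +1.508 − (−0.543) = +2.051 V, with n = 3 electrons transferred.
Balancing gives Au^3+(aq) + Ga(s) → Au(s) + Ga^3+(aq); hence Q = [Ga^3+(aq)] / [Au^3+(aq)] = 92.2 (log Q = 1.965).
Applying E = E° − (RT ln10/nF)·log Q gives +2.051 − (0.071/3)(1.965) = +2.00 V.

+2.00 V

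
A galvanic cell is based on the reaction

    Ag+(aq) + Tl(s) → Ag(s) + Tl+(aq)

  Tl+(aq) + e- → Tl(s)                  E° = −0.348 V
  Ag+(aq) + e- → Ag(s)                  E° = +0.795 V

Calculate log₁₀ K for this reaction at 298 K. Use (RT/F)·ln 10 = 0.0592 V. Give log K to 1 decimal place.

log K = 19.3

The Ag⁺/Ag couple is reduced (cathode); E°cell = +0.795 − (−0.348) = +1.143 V with n = 1.
At equilibrium E = 0, so log K = nE°cell / 0.0592 = (1)(+1.143) / 0.0592 = 19.3.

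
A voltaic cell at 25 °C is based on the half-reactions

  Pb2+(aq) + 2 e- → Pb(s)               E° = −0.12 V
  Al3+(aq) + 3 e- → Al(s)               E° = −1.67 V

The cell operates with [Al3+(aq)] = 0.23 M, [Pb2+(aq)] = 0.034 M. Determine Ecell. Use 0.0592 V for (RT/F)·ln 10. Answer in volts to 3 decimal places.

Pb²⁺/Pb is reduced (cathode, E° = −0.12 V) and Al³⁺/Al is oxidized (anode).
The standard potential is −0.12 − (−1.67) = +1.55 V and the balanced reaction transfers n = 6 electrons.
For the overall reaction 3 Pb2+(aq) + 2 Al(s) → 3 Pb(s) + 2 Al3+(aq), Q = [Al3+(aq)]^2 / [Pb2+(aq)]^3 = 1.35×10^3, giving log Q = 3.129.
Applying E = E° − (RT ln10/nF)·log Q gives +1.55 − (0.0592/6)(3.129) = +1.519 V.

+1.519 V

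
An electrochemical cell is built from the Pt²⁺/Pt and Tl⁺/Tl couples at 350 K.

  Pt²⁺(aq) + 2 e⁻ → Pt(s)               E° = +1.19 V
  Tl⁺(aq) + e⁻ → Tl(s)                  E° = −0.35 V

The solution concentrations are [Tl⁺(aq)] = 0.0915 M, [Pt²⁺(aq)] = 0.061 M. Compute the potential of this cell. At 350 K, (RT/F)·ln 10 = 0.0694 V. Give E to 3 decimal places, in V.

+1.570 V

The Pt²⁺/Pt couple has the more positive E°, so it is the cathode; Tl⁺/Tl is the anode.
E°cell = E°cat − E°an = +1.19 − (−0.35) = +1.54 V; n = 2.
For the overall reaction Pt²⁺(aq) + 2 Tl(s) → Pt(s) + 2 Tl⁺(aq), Q = [Tl⁺(aq)]^2 / [Pt²⁺(aq)] = 0.137, giving log Q = −0.862.
E = E° − (0.0694/n)·log Q = +1.54 − (0.0694/2)(−0.862) = +1.570 V.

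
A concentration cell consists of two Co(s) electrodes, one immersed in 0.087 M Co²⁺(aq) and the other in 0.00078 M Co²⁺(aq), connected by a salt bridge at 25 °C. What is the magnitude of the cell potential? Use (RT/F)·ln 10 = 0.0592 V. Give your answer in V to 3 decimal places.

For a concentration cell E°cell = 0, since both electrodes use the same couple.
The compartment with the higher Co²⁺(aq) concentration (0.087 M) acts as the cathode; ions are reduced there and produced at the dilute (0.00078 M) anode.
With n = 2, Ecell = −(0.0592/2)·log([dilute]/[conc]) = −(0.0592/2)·log(0.00078/0.087) = +0.061 V.

0.061 V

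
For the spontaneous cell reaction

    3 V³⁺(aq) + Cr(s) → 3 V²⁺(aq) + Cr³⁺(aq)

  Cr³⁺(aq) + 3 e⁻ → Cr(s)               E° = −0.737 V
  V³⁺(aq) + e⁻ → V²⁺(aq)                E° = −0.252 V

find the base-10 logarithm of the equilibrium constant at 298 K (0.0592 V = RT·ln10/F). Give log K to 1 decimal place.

The V³⁺/V²⁺ couple is reduced (cathode); E°cell = −0.252 − (−0.737) = +0.485 V with n = 3.
At equilibrium E = 0, so log K = nE°cell / 0.0592 = (3)(+0.485) / 0.0592 = 24.6.

log K = 24.6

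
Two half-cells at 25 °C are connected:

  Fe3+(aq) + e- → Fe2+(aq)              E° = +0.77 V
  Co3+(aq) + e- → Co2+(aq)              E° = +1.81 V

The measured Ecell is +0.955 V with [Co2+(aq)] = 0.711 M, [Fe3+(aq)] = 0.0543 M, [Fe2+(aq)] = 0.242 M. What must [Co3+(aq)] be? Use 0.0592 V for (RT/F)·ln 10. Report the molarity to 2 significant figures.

The Co³⁺/Co²⁺ couple has the larger reduction potential, so it is the cathode: E°cell = +1.81 − (+0.77) = +1.04 V and n = 1.
From the Nernst equation, log Q = n(E° − E)/0.0592 = 1·(+1.04 − (+0.955))/0.0592 = 1.436.
The balanced reaction is Co3+(aq) + Fe2+(aq) → Co2+(aq) + Fe3+(aq), so Q = ([Co2+(aq)]·[Fe3+(aq)]) / ([Co3+(aq)]·[Fe2+(aq)]).
Isolating [Co3+(aq)] in Q = 10^{1.436} yields log [Co3+(aq)] = −2.233, i.e. 0.0058 M.

0.0058 M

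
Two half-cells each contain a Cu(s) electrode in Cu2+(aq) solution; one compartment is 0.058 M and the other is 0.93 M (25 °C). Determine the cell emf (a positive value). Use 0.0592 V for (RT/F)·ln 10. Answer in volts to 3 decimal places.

For a concentration cell E°cell = 0, since both electrodes use the same couple.
The compartment with the higher Cu2+(aq) concentration (0.93 M) acts as the cathode; ions are reduced there and produced at the dilute (0.058 M) anode.
With n = 2, Ecell = −(0.0592/2)·log([dilute]/[conc]) = −(0.0592/2)·log(0.058/0.93) = +0.036 V.

0.036 V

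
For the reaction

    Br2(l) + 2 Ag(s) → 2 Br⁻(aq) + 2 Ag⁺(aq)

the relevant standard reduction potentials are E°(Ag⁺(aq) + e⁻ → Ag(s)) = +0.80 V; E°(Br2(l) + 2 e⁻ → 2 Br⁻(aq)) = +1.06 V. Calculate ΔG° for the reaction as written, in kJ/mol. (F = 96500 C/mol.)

In the reaction as written Br2(l) is reduced, so the Br₂/Br⁻ couple is the cathode and Ag⁺/Ag is the anode.
E°cell = +1.06 − (+0.80) = +0.26 V; balancing electrons gives n = 2.
ΔG° = −nFE°cell = −(2)(96500)(+0.26) J/mol = −50.2 kJ/mol.

−50.2 kJ/mol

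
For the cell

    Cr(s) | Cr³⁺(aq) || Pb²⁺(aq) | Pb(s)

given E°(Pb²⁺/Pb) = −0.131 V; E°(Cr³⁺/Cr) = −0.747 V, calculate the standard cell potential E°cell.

+0.616 V

By convention the left-hand electrode in cell notation is the anode (oxidation) and the right-hand electrode is the cathode (reduction).
E°cell = E°(right) − E°(left) = −0.131 − (−0.747) = +0.616 V.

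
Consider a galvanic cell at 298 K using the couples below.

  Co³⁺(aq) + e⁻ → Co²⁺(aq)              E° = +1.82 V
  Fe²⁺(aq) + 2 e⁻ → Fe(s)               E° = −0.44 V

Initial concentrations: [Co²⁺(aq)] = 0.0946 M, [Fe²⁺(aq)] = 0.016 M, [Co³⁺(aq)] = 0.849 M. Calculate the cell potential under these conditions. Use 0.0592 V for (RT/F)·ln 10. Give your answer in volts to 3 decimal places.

+2.370 V

The Co³⁺/Co²⁺ couple has the more positive E°, so it is the cathode; Fe²⁺/Fe is the anode.
The standard potential is +1.82 − (−0.44) = +2.26 V and the balanced reaction transfers n = 2 electrons.
Balancing gives 2 Co³⁺(aq) + Fe(s) → 2 Co²⁺(aq) + Fe²⁺(aq); hence Q = ([Co²⁺(aq)]^2·[Fe²⁺(aq)]) / [Co³⁺(aq)]^2 = 0.000199 (log Q = −3.702).
By the Nernst equation, E = +2.26 − (0.0592/2)·(−3.702) = +2.370 V.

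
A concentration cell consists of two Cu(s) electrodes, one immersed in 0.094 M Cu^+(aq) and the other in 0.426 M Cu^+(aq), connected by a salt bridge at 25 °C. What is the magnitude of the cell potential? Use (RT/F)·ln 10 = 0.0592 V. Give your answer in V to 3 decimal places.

0.039 V

For a concentration cell E°cell = 0, since both electrodes use the same couple.
The compartment with the higher Cu^+(aq) concentration (0.426 M) acts as the cathode; ions are reduced there and produced at the dilute (0.094 M) anode.
With n = 1, Ecell = −(0.0592/1)·log([dilute]/[conc]) = −(0.0592/1)·log(0.094/0.426) = +0.039 V.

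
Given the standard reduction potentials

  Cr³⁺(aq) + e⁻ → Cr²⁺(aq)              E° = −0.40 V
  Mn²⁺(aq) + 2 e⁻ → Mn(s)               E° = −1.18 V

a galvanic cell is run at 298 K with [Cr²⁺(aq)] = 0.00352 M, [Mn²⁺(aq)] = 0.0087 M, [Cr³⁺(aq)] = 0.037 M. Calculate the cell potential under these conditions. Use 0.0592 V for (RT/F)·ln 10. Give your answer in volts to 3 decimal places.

+0.901 V

The Cr³⁺/Cr²⁺ couple has the more positive E°, so it is the cathode; Mn²⁺/Mn is the anode.
E°cell = E°cat − E°an = −0.40 − (−1.18) = +0.78 V; n = 2.
Balancing gives 2 Cr³⁺(aq) + Mn(s) → 2 Cr²⁺(aq) + Mn²⁺(aq); hence Q = ([Cr²⁺(aq)]^2·[Mn²⁺(aq)]) / [Cr³⁺(aq)]^2 = 7.87×10^−5 (log Q = −4.104).
Applying E = E° − (RT ln10/nF)·log Q gives +0.78 − (0.0592/2)(−4.104) = +0.901 V.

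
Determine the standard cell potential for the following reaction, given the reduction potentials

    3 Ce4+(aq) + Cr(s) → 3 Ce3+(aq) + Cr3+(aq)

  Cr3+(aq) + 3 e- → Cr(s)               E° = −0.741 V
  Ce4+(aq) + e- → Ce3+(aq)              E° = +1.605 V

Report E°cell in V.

+2.346 V

In the reaction as written, Ce4+(aq) is reduced (cathode) and Cr3+(aq) is produced by oxidation at the anode.
E°cell = E°(cathode) − E°(anode) = +1.605 − (−0.741) = +2.346 V.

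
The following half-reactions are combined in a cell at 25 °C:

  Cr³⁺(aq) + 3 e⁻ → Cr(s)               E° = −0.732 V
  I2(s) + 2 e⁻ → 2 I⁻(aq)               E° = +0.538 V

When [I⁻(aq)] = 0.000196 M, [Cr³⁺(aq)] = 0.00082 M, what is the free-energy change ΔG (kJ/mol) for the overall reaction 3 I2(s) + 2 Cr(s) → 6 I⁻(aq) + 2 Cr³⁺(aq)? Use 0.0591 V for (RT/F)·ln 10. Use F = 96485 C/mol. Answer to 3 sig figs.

E°cell = +0.538 − (−0.732) = +1.270 V; the balanced reaction transfers n = 6 electrons.
Q = [I⁻(aq)]^6·[Cr³⁺(aq)]^2 = 3.81×10^−29, so log Q = −28.419 and E = +1.270 − (0.0591/6)(−28.419) = +1.5499 V.
ΔG = −nFE = −(6)(96485)(+1.5499) J/mol = −897 kJ/mol.

−897 kJ/mol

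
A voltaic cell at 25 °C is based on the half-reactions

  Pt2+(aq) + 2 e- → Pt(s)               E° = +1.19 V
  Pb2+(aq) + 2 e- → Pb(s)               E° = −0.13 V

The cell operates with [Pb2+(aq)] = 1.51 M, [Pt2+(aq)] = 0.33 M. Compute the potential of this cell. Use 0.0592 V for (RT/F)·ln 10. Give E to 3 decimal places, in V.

+1.300 V

Since E°(Pt²⁺/Pt) > E°(Pb²⁺/Pb), Pt²⁺/Pt serves as the cathode.
E°cell = E°cat − E°an = +1.19 − (−0.13) = +1.32 V; n = 2.
The balanced reaction is Pt2+(aq) + Pb(s) → Pt(s) + Pb2+(aq), so Q = [Pb2+(aq)] / [Pt2+(aq)] = 4.58 and log Q = 0.660.
E = E° − (0.0592/n)·log Q = +1.32 − (0.0592/2)(0.660) = +1.300 V.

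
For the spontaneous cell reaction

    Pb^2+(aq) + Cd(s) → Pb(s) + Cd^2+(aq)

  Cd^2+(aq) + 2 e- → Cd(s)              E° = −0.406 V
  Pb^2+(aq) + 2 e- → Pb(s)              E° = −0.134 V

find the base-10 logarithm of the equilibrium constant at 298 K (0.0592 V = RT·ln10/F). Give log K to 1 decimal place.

The Pb²⁺/Pb couple is reduced (cathode); E°cell = −0.134 − (−0.406) = +0.272 V with n = 2.
At equilibrium E = 0, so log K = nE°cell / 0.0592 = (2)(+0.272) / 0.0592 = 9.2.

log K = 9.2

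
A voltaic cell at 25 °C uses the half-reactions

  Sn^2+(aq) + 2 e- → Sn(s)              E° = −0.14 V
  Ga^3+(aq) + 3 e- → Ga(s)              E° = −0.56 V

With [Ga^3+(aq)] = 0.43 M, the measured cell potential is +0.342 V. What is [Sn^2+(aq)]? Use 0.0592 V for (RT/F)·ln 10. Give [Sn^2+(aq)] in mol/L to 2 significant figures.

The Sn²⁺/Sn couple has the larger reduction potential, so it is the cathode: E°cell = −0.14 − (−0.56) = +0.42 V and n = 6.
Rearranging E = E° − (0.0592/n)·log Q gives log Q = 6(+0.42 − (+0.342))/0.0592 = 7.905.
The balanced reaction is 3 Sn^2+(aq) + 2 Ga(s) → 3 Sn(s) + 2 Ga^3+(aq), so Q = [Ga^3+(aq)]^2 / [Sn^2+(aq)]^3.
Solving for the unknown gives log [Sn^2+(aq)] = −2.879, so [Sn^2+(aq)] ≈ 0.0013 M.

0.0013 M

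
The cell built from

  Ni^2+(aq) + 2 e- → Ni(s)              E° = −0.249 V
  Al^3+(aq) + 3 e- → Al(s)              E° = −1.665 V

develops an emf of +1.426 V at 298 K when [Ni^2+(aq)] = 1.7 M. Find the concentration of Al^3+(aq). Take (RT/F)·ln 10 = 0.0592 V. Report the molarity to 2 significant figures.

The Ni²⁺/Ni couple has the larger reduction potential, so it is the cathode: E°cell = −0.249 − (−1.665) = +1.416 V and n = 6.
Rearranging E = E° − (0.0592/n)·log Q gives log Q = 6(+1.416 − (+1.426))/0.0592 = −1.014.
Balancing electrons gives 3 Ni^2+(aq) + 2 Al(s) → 3 Ni(s) + 2 Al^3+(aq); thus Q = [Al^3+(aq)]^2 / [Ni^2+(aq)]^3.
Isolating [Al^3+(aq)] in Q = 10^{−1.014} yields log [Al^3+(aq)] = −0.161, i.e. 0.69 M.

0.69 M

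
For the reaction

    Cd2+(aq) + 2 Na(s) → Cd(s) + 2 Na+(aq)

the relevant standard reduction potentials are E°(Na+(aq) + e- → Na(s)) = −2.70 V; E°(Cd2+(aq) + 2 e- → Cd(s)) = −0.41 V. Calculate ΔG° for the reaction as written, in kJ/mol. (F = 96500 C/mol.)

In the reaction as written Cd2+(aq) is reduced, so the Cd²⁺/Cd couple is the cathode and Na⁺/Na is the anode.
E°cell = −0.41 − (−2.70) = +2.29 V; balancing electrons gives n = 2.
ΔG° = −nFE°cell = −(2)(96500)(+2.29) J/mol = −442 kJ/mol.

−442 kJ/mol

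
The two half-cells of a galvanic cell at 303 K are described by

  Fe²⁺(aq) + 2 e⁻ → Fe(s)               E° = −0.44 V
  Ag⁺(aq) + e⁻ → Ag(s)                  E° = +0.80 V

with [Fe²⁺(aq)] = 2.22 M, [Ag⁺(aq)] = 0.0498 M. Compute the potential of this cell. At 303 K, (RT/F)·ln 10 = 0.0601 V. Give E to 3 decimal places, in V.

The Ag⁺/Ag couple has the more positive E°, so it is the cathode; Fe²⁺/Fe is the anode.
E°cell = E°cat − E°an = +0.80 − (−0.44) = +1.24 V; n = 2.
For the overall reaction 2 Ag⁺(aq) + Fe(s) → 2 Ag(s) + Fe²⁺(aq), Q = [Fe²⁺(aq)] / [Ag⁺(aq)]^2 = 895, giving log Q = 2.952.
By the Nernst equation, E = +1.24 − (0.0601/2)·(2.952) = +1.151 V.

+1.151 V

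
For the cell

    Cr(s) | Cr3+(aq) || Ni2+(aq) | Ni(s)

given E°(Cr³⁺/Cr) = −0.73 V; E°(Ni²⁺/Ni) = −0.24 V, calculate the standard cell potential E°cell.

By convention the left-hand electrode in cell notation is the anode (oxidation) and the right-hand electrode is the cathode (reduction).
E°cell = E°(right) − E°(left) = −0.24 − (−0.73) = +0.49 V.

+0.49 V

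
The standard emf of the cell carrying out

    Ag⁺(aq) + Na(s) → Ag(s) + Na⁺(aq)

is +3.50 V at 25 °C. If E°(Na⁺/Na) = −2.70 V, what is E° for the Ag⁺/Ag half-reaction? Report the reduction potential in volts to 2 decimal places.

In the reaction as written the Ag⁺/Ag couple is reduced (cathode) and Na⁺/Na is oxidized (anode), so E°cell = E°(Ag⁺/Ag) − E°(Na⁺/Na).
E°(Ag⁺/Ag) = E°cell + E°(anode) = +3.50 + (−2.70) = +0.80 V.

+0.80 V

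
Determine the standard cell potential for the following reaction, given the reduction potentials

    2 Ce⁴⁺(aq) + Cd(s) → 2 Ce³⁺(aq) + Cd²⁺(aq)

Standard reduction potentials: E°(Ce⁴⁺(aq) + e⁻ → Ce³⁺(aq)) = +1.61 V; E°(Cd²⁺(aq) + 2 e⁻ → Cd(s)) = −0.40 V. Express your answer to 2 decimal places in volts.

Ce⁴⁺(aq) gains electrons, so the Ce⁴⁺/Ce³⁺ couple is the cathode; the Cd²⁺/Cd couple is the anode.
E°cell = E°(cathode) − E°(anode) = +1.61 − (−0.40) = +2.01 V.
The positive value indicates the reaction is spontaneous as written.

+2.01 V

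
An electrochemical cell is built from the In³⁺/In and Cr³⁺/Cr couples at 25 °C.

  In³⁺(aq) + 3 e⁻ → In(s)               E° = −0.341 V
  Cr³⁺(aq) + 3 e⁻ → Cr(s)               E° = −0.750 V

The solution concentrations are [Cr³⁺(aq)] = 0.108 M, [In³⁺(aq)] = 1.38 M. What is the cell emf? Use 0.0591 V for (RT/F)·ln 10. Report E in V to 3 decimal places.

+0.431 V

The In³⁺/In couple has the more positive E°, so it is the cathode; Cr³⁺/Cr is the anode.
The standard potential is −0.341 − (−0.750) = +0.409 V and the balanced reaction transfers n = 3 electrons.
The balanced reaction is In³⁺(aq) + Cr(s) → In(s) + Cr³⁺(aq), so Q = [Cr³⁺(aq)] / [In³⁺(aq)] = 0.0783 and log Q = −1.106.
By the Nernst equation, E = +0.409 − (0.0591/3)·(−1.106) = +0.431 V.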